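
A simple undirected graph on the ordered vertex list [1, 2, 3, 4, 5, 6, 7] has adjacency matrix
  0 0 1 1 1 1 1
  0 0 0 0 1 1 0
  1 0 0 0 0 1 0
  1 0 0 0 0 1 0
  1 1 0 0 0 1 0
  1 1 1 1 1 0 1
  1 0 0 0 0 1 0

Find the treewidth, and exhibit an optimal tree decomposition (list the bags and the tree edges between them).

The largest bag has 3 vertices, giving width 2; this decomposition certifies tw(G) ≤ 2. Conversely, {1, 3, 6} is a clique of size 3, and the vertices of any clique must share a bag in every tree decomposition; so some bag has ≥ 3 vertices and tw(G) ≥ 2. Hence tw(G) = 2 exactly.

Treewidth 2.
Bags: B1 = {2, 5, 6}  B2 = {1, 5, 6}  B3 = {1, 6, 7}  B4 = {1, 4, 6}  B5 = {1, 3, 6}
Tree: B1–B2, B2–B3, B2–B4, B3–B5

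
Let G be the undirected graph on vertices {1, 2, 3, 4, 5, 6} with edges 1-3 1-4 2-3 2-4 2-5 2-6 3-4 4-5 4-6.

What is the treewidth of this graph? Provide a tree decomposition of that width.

Every bag has size at most 3, so the width is 3 − 1 = 2 and tw(G) ≤ 2. For the lower bound, the 3 vertices {1, 3, 4} are pairwise adjacent, and any tree decomposition puts a clique entirely inside one bag — forcing width ≥ 2. Hence tw(G) = 2 exactly.

Treewidth 2.
Bags: B1 = {2, 4, 6}  B2 = {2, 3, 4}  B3 = {1, 3, 4}  B4 = {2, 4, 5}
Tree: B1–B2, B2–B3, B1–B4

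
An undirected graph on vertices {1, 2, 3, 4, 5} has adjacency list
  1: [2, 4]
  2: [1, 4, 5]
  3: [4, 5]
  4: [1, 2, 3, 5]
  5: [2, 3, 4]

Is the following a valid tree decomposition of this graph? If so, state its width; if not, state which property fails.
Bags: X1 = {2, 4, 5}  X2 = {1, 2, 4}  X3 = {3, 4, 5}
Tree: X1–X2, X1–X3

Yes; width 2.

Vertex coverage: the bags together contain {1, 2, 3, 4, 5}, the full vertex set. Edge coverage: each edge of G has both endpoints in at least one bag. Running intersection: for every vertex, the bags containing it form a connected subtree. All three properties hold, so this is a valid tree decomposition of width max|bag| − 1 = 2, and hence tw(G) ≤ 2.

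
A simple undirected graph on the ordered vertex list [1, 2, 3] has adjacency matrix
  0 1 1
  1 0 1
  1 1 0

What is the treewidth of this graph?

2

A width-2 tree decomposition is:
Bags: B1 = {1, 2, 3}
Tree: (single bag)
With just one bag of size 3, the width is 3 − 1 = 2, so tw(G) ≤ 2. On the other hand G contains the 3-clique {1, 2, 3}. A clique must lie in a single bag of any decomposition, so no decomposition can have width below 2. Hence tw(G) = 2 exactly.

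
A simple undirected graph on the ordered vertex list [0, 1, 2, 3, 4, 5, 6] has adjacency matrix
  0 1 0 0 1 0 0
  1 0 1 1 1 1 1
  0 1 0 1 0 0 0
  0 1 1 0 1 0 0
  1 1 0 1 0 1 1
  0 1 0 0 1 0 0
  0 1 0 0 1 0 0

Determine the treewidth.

2

A width-2 tree decomposition is:
Bags: B1 = {1, 4, 5}  B2 = {1, 4, 6}  B3 = {1, 3, 4}  B4 = {1, 2, 3}  B5 = {0, 1, 4}
Tree: B1–B2, B2–B3, B3–B4, B2–B5
Each bag holds 3 vertices, so the decomposition has width 2, which upper-bounds the treewidth. For the lower bound, the 3 vertices {1, 2, 3} are pairwise adjacent, and any tree decomposition puts a clique entirely inside one bag — forcing width ≥ 2. The upper and lower bounds meet at 2, so that is the treewidth.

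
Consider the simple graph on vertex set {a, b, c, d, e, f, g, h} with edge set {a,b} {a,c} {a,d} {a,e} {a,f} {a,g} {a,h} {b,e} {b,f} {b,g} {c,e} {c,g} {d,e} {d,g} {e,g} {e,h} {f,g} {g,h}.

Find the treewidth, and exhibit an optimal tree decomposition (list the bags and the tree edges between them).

Treewidth 3.
Bags: B1 = {a, e, g, h}  B2 = {a, c, e, g}  B3 = {a, d, e, g}  B4 = {a, b, e, g}  B5 = {a, b, f, g}
Tree: B1–B2, B2–B3, B3–B4, B4–B5

The largest bag has 4 vertices, giving width 3; this decomposition certifies tw(G) ≤ 3. For the lower bound, the 4 vertices {a, d, e, g} are pairwise adjacent, and any tree decomposition puts a clique entirely inside one bag — forcing width ≥ 3. Combining the bounds, tw(G) = 3.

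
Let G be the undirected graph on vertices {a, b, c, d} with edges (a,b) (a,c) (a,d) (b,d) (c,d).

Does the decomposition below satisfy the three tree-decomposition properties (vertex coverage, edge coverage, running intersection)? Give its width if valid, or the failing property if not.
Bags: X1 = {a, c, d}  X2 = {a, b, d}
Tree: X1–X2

Yes; width 2.

Checking the three conditions: (i) the bags cover all of {a, b, c, d}; (ii) for each edge, some bag contains both endpoints; (iii) the bags containing any fixed vertex form a subtree. All hold, so the decomposition is valid with width 3 − 1 = 2.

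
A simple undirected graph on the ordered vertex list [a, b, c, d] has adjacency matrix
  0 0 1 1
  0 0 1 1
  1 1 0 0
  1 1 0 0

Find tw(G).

2

A width-2 tree decomposition is:
Bags: B1 = {b, c, d}  B2 = {a, c, d}
Tree: B1–B2
Every bag has size at most 3, so the width is 3 − 1 = 2 and tw(G) ≤ 2. Since d–b–c–a–d is a cycle in G, G is not acyclic. Forests are exactly the graphs of treewidth ≤ 1, so tw(G) ≥ 2. Therefore the treewidth is 2.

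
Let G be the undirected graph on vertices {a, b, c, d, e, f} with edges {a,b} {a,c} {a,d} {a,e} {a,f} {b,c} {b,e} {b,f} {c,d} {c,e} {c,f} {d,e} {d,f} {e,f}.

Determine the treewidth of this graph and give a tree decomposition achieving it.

Each bag holds 5 vertices, so the decomposition has width 4, which upper-bounds the treewidth. For the lower bound, the 5 vertices {a, c, d, e, f} are pairwise adjacent, and any tree decomposition puts a clique entirely inside one bag — forcing width ≥ 4. The upper and lower bounds meet at 4, so that is the treewidth.

Treewidth 4.
One optimal decomposition is:
Bags: B1 = {a, b, c, e, f}  B2 = {a, c, d, e, f}
Tree: B1–B2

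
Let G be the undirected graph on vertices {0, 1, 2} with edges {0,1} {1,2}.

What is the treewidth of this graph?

A width-1 tree decomposition is:
Bags: B1 = {1, 2}  B2 = {0, 1}
Tree: B1–B2
Each bag holds 2 vertices, so the decomposition has width 1, which upper-bounds the treewidth. Since G has at least one edge (e.g. 1–2), it is not an edgeless graph, so tw(G) ≥ 1. Combining the bounds, tw(G) = 1.

1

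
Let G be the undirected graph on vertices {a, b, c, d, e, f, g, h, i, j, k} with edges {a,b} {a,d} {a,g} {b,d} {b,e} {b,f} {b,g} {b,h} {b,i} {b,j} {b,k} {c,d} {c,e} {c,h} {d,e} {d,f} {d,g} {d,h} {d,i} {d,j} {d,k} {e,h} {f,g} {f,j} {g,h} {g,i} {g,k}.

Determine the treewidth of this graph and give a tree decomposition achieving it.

Each bag holds 4 vertices, so the decomposition has width 3, which upper-bounds the treewidth. Conversely, {c, d, e, h} is a clique of size 4, and the vertices of any clique must share a bag in every tree decomposition; so some bag has ≥ 4 vertices and tw(G) ≥ 3. Hence tw(G) = 3 exactly.

Treewidth 3.
One optimal decomposition is:
Bags: B1 = {b, d, f, g}  B2 = {b, d, g, h}  B3 = {b, d, e, h}  B4 = {b, d, g, k}  B5 = {b, d, g, i}  B6 = {a, b, d, g}  B7 = {c, d, e, h}  B8 = {b, d, f, j}
Tree: B1–B2, B2–B3, B1–B4, B1–B5, B1–B6, B3–B7, B1–B8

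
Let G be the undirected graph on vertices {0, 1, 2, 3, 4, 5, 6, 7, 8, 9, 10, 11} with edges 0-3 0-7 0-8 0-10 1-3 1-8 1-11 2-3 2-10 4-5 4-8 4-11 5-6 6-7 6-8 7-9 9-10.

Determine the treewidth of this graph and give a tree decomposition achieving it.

Treewidth 3.
Bags: B1 = {4, 5, 6, 11}  B2 = {4, 6, 8, 11}  B3 = {1, 6, 8, 11}  B4 = {1, 6, 7, 8}  B5 = {0, 1, 7, 8}  B6 = {0, 1, 3, 7}  B7 = {0, 3, 7, 9}  B8 = {0, 3, 9, 10}  B9 = {2, 3, 9, 10}
Tree: B1–B2, B2–B3, B3–B4, B4–B5, B5–B6, B6–B7, B7–B8, B8–B9

Every bag has size at most 4, so the width is 4 − 1 = 3 and tw(G) ≤ 3. For the lower bound: the 4 vertex sets {4,5,11}, {6}, {8}, {0,1,3,7} are disjoint, each induces a connected subgraph, and every pair is joined by at least one edge of G. Contracting each set to a single vertex therefore yields K_{4} as a minor, and since treewidth is minor-monotone, tw(G) ≥ tw(K_{4}) = 3. The upper and lower bounds meet at 3, so that is the treewidth.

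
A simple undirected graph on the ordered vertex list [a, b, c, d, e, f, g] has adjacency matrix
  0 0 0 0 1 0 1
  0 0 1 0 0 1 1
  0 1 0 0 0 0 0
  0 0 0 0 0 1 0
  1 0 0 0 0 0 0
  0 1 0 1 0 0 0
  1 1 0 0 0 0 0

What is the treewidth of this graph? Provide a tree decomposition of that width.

Treewidth 1.
Bags: B1 = {b, g}  B2 = {b, c}  B3 = {b, f}  B4 = {d, f}  B5 = {a, g}  B6 = {a, e}
Tree: B1–B2, B1–B3, B3–B4, B1–B5, B5–B6

The largest bag has 2 vertices, giving width 1; this decomposition certifies tw(G) ≤ 1. Any graph with an edge has treewidth ≥ 1, and G has the edge g–b. Combining the bounds, tw(G) = 1.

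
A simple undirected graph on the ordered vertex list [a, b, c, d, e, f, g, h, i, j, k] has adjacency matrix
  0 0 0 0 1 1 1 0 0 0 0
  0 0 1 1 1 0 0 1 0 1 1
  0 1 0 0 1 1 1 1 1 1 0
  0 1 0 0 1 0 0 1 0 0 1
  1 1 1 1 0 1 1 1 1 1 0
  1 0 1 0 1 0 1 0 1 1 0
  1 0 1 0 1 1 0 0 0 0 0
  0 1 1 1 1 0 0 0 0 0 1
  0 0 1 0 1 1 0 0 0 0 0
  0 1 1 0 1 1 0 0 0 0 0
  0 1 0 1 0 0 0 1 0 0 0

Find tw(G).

3

A width-3 tree decomposition is:
Bags: B1 = {b, c, e, j}  B2 = {c, e, f, j}  B3 = {b, c, e, h}  B4 = {c, e, f, i}  B5 = {b, d, e, h}  B6 = {c, e, f, g}  B7 = {a, e, f, g}  B8 = {b, d, h, k}
Tree: B1–B2, B1–B3, B2–B4, B3–B5, B4–B6, B6–B7, B5–B8
The largest bag has 4 vertices, giving width 3; this decomposition certifies tw(G) ≤ 3. On the other hand G contains the 4-clique {b, d, e, h}. A clique must lie in a single bag of any decomposition, so no decomposition can have width below 3. Combining the bounds, tw(G) = 3.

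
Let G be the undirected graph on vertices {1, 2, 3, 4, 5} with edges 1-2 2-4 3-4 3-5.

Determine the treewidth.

A width-1 tree decomposition is:
Bags: B1 = {1, 2}  B2 = {2, 4}  B3 = {3, 4}  B4 = {3, 5}
Tree: B1–B2, B2–B3, B3–B4
Each bag holds 2 vertices, so the decomposition has width 1, which upper-bounds the treewidth. Any graph with an edge has treewidth ≥ 1, and G has the edge 1–2. The upper and lower bounds meet at 1, so that is the treewidth.

1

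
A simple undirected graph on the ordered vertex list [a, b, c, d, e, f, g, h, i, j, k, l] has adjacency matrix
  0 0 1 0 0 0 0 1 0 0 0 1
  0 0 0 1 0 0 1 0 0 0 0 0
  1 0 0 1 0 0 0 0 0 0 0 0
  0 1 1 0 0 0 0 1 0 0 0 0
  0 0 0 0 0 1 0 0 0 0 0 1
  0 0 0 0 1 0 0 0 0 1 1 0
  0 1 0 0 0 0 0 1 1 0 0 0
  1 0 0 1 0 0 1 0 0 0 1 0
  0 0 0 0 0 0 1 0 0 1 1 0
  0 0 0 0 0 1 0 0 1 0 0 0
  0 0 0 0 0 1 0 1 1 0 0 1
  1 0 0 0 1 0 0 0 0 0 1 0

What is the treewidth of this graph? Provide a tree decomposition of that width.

Treewidth 3.
One optimal decomposition is:
Bags: B1 = {e, f, j, l}  B2 = {f, j, k, l}  B3 = {i, j, k, l}  B4 = {a, i, k, l}  B5 = {a, h, i, k}  B6 = {a, g, h, i}  B7 = {a, c, g, h}  B8 = {c, d, g, h}  B9 = {b, c, d, g}
Tree: B1–B2, B2–B3, B3–B4, B4–B5, B5–B6, B6–B7, B7–B8, B8–B9

The largest bag has 4 vertices, giving width 3; this decomposition certifies tw(G) ≤ 3. For the lower bound: the 4 vertex sets {e,f,j}, {l}, {k}, {a,g,h,i} are disjoint, each induces a connected subgraph, and every pair is joined by at least one edge of G. Contracting each set to a single vertex therefore yields K_{4} as a minor, and since treewidth is minor-monotone, tw(G) ≥ tw(K_{4}) = 3. The upper and lower bounds meet at 3, so that is the treewidth.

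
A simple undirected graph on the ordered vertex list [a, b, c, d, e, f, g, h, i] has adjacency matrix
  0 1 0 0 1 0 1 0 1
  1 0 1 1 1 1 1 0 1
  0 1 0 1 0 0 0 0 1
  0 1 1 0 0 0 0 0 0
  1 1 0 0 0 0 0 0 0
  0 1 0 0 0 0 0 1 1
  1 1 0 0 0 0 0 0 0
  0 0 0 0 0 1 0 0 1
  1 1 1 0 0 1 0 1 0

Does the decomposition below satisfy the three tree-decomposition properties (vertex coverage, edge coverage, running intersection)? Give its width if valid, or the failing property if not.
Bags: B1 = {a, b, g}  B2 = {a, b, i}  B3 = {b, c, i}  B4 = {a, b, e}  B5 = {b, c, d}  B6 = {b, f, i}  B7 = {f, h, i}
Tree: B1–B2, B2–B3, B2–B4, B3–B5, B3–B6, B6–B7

Vertex coverage: the bags together contain {a, b, c, d, e, f, g, h, i}, the full vertex set. Edge coverage: each edge of G has both endpoints in at least one bag. Running intersection: for every vertex, the bags containing it form a connected subtree. All three properties hold, so this is a valid tree decomposition of width max|bag| − 1 = 2, and hence tw(G) ≤ 2.

Yes; width 2.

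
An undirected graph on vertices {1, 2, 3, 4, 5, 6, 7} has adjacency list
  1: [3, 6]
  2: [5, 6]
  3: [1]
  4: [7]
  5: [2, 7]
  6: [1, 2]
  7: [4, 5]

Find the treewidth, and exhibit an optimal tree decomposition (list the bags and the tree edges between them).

Treewidth 1.
One such decomposition:
Bags: B1 = {1, 3}  B2 = {1, 6}  B3 = {2, 6}  B4 = {2, 5}  B5 = {5, 7}  B6 = {4, 7}
Tree: B1–B2, B2–B3, B3–B4, B4–B5, B5–B6

Every bag has size at most 2, so the width is 2 − 1 = 1 and tw(G) ≤ 1. G has an edge, so its treewidth is at least 1. Hence tw(G) = 1 exactly.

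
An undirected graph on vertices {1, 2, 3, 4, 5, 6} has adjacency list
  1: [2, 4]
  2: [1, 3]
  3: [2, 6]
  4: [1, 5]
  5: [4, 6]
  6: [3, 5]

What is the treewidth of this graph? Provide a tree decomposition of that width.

Treewidth 2.
One such decomposition:
Bags: B1 = {2, 3, 6}  B2 = {2, 5, 6}  B3 = {2, 4, 5}  B4 = {1, 2, 4}
Tree: B1–B2, B2–B3, B3–B4

Each bag holds 3 vertices, so the decomposition has width 2, which upper-bounds the treewidth. The edges 2–3–6–5–4–1–2 form a cycle, so G is not a tree and its treewidth is at least 2. Hence tw(G) = 2 exactly.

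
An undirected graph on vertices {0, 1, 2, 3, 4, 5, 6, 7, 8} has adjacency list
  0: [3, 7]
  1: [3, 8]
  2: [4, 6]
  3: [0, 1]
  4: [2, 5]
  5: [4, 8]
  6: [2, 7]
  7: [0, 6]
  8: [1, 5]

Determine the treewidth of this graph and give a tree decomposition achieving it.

Treewidth 2.
One such decomposition:
Bags: B1 = {0, 1, 3}  B2 = {0, 1, 7}  B3 = {1, 6, 7}  B4 = {1, 2, 6}  B5 = {1, 2, 4}  B6 = {1, 4, 5}  B7 = {1, 5, 8}
Tree: B1–B2, B2–B3, B3–B4, B4–B5, B5–B6, B6–B7

Every bag has size at most 3, so the width is 3 − 1 = 2 and tw(G) ≤ 2. For the lower bound, G contains the cycle 1–3–0–7–6–2–4–5–8–1, so G is not a forest; only forests have treewidth ≤ 1, hence tw(G) ≥ 2. Hence tw(G) = 2 exactly.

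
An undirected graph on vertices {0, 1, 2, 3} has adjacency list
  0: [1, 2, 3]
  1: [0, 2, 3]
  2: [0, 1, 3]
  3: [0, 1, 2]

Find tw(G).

A width-3 tree decomposition is:
Bags: B1 = {0, 1, 2, 3}
Tree: (single bag)
A single bag containing all 4 vertices is trivially a valid decomposition of width 3. On the other hand G contains the 4-clique {0, 1, 2, 3}. A clique must lie in a single bag of any decomposition, so no decomposition can have width below 3. Therefore the treewidth is 3.

3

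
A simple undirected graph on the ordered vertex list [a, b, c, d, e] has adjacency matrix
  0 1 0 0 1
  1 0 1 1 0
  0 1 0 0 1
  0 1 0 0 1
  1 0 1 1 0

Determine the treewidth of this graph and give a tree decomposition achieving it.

Each bag holds 3 vertices, so the decomposition has width 2, which upper-bounds the treewidth. For the lower bound, G contains the cycle a–e–d–b–a, so G is not a forest; only forests have treewidth ≤ 1, hence tw(G) ≥ 2. Combining the bounds, tw(G) = 2.

Treewidth 2.
One such decomposition:
Bags: B1 = {a, b, e}  B2 = {b, d, e}  B3 = {b, c, e}
Tree: B1–B2, B2–B3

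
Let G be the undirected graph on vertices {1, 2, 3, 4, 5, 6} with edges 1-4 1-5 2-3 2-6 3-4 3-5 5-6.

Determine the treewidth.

A width-2 tree decomposition is:
Bags: B1 = {1, 3, 4}  B2 = {1, 3, 5}  B3 = {2, 3, 5}  B4 = {2, 5, 6}
Tree: B1–B2, B2–B3, B3–B4
Each bag holds 3 vertices, so the decomposition has width 2, which upper-bounds the treewidth. Since 4–1–5–3–4 is a cycle in G, G is not acyclic. Forests are exactly the graphs of treewidth ≤ 1, so tw(G) ≥ 2. Hence tw(G) = 2 exactly.

2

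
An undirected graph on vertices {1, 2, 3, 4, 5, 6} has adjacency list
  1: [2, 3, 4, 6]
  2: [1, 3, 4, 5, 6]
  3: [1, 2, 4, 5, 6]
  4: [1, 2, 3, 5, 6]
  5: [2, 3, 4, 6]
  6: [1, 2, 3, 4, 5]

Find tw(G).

A width-4 tree decomposition is:
Bags: B1 = {2, 3, 4, 5, 6}  B2 = {1, 2, 3, 4, 6}
Tree: B1–B2
Every bag has size at most 5, so the width is 5 − 1 = 4 and tw(G) ≤ 4. Conversely, {1, 2, 3, 4, 6} is a clique of size 5, and the vertices of any clique must share a bag in every tree decomposition; so some bag has ≥ 5 vertices and tw(G) ≥ 4. Therefore the treewidth is 4.

4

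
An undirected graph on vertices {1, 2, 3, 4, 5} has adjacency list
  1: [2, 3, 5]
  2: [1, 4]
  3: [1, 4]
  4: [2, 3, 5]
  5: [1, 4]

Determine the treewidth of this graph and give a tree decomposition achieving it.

The largest bag has 3 vertices, giving width 2; this decomposition certifies tw(G) ≤ 2. The edges 2–4–5–1–2 form a cycle, so G is not a tree and its treewidth is at least 2. Hence tw(G) = 2 exactly.

Treewidth 2.
One optimal decomposition is:
Bags: B1 = {1, 2, 4}  B2 = {1, 4, 5}  B3 = {1, 3, 4}
Tree: B1–B2, B2–B3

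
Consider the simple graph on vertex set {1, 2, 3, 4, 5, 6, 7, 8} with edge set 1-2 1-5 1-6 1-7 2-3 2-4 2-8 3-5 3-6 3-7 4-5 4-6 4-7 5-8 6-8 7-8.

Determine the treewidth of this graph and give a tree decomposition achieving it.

Treewidth 4.
Bags: B1 = {1, 3, 4, 7, 8}  B2 = {1, 2, 3, 4, 8}  B3 = {1, 3, 4, 5, 8}  B4 = {1, 3, 4, 6, 8}
Tree: B1–B2, B2–B3, B3–B4

The largest bag has 5 vertices, giving width 4; this decomposition certifies tw(G) ≤ 4. For the lower bound: the 5 vertex sets {1,7}, {2,4}, {3,5}, {8}, {6} are disjoint, each induces a connected subgraph, and every pair is joined by at least one edge of G. Contracting each set to a single vertex therefore yields K_{5} as a minor, and since treewidth is minor-monotone, tw(G) ≥ tw(K_{5}) = 4. Hence tw(G) = 4 exactly.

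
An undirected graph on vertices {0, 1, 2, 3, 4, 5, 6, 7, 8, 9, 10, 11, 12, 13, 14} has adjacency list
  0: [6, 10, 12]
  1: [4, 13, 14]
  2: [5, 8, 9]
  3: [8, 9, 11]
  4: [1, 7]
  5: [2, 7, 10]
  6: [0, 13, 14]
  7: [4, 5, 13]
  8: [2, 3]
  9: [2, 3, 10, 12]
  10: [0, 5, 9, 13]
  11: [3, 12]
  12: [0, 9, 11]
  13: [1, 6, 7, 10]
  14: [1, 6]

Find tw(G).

3

A width-3 tree decomposition is:
Bags: B1 = {1, 4, 7, 14}  B2 = {1, 7, 13, 14}  B3 = {6, 7, 13, 14}  B4 = {5, 6, 7, 13}  B5 = {5, 6, 10, 13}  B6 = {0, 5, 6, 10}  B7 = {0, 2, 5, 10}  B8 = {0, 2, 9, 10}  B9 = {0, 2, 9, 12}  B10 = {2, 8, 9, 12}  B11 = {3, 8, 9, 12}  B12 = {3, 8, 11, 12}
Tree: B1–B2, B2–B3, B3–B4, B4–B5, B5–B6, B6–B7, B7–B8, B8–B9, B9–B10, B10–B11, B11–B12
Every bag has size at most 4, so the width is 4 − 1 = 3 and tw(G) ≤ 3. For the lower bound: the 4 vertex sets {1,4,14}, {7}, {13}, {0,5,6,10} are disjoint, each induces a connected subgraph, and every pair is joined by at least one edge of G. Contracting each set to a single vertex therefore yields K_{4} as a minor, and since treewidth is minor-monotone, tw(G) ≥ tw(K_{4}) = 3. Hence tw(G) = 3 exactly.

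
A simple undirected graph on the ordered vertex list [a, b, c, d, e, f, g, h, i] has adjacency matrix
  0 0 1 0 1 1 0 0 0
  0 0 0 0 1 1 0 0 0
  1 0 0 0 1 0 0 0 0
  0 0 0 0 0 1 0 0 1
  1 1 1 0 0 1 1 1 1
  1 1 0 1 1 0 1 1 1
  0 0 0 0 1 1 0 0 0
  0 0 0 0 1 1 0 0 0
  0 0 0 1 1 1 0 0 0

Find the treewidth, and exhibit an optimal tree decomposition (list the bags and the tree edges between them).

Each bag holds 3 vertices, so the decomposition has width 2, which upper-bounds the treewidth. Conversely, {a, c, e} is a clique of size 3, and the vertices of any clique must share a bag in every tree decomposition; so some bag has ≥ 3 vertices and tw(G) ≥ 2. Therefore the treewidth is 2.

Treewidth 2.
One such decomposition:
Bags: B1 = {a, e, f}  B2 = {b, e, f}  B3 = {e, f, h}  B4 = {e, f, i}  B5 = {e, f, g}  B6 = {a, c, e}  B7 = {d, f, i}
Tree: B1–B2, B1–B3, B2–B4, B3–B5, B1–B6, B4–B7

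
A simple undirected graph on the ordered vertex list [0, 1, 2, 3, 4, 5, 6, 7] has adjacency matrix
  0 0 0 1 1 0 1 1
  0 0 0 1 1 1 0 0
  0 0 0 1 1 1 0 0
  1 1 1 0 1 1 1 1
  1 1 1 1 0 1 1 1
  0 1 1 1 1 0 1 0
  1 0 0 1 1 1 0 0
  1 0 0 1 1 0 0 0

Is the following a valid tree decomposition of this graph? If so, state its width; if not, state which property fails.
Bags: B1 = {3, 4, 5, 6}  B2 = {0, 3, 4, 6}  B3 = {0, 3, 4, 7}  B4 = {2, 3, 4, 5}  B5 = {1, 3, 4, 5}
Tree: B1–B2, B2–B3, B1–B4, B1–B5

Vertex coverage: the bags together contain {0, 1, 2, 3, 4, 5, 6, 7}, the full vertex set. Edge coverage: each edge of G has both endpoints in at least one bag. Running intersection: for every vertex, the bags containing it form a connected subtree. All three properties hold, so this is a valid tree decomposition of width max|bag| − 1 = 3, and hence tw(G) ≤ 3.

Yes; width 3.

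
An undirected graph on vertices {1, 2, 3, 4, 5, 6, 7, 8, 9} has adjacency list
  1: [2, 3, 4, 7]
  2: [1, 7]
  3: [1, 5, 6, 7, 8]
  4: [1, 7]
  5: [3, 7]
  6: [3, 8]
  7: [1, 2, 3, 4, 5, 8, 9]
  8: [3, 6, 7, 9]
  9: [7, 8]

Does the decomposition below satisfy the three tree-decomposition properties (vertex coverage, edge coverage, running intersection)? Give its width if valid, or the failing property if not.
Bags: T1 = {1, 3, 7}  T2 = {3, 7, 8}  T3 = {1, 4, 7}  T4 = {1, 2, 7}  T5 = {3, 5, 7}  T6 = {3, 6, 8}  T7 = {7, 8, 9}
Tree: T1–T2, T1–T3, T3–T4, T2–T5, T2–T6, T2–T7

Yes; width 2.

Checking the three conditions: (i) the bags cover all of {1, 2, 3, 4, 5, 6, 7, 8, 9}; (ii) for each edge, some bag contains both endpoints; (iii) the bags containing any fixed vertex form a subtree. All hold, so the decomposition is valid with width 3 − 1 = 2.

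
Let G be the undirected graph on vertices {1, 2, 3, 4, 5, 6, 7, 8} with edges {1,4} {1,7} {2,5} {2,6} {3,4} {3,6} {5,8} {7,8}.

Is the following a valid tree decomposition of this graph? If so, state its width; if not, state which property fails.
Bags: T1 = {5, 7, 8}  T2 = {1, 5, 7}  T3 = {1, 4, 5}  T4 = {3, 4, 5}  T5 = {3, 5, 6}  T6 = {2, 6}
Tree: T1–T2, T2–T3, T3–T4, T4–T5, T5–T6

A tree decomposition must satisfy three properties: every vertex lies in some bag; for every edge, both endpoints lie together in some bag; and for every vertex, the bags containing it form a connected subtree. Here edge (5,2) lies in no bag, so the decomposition is invalid.

No — edge (5,2) lies in no bag.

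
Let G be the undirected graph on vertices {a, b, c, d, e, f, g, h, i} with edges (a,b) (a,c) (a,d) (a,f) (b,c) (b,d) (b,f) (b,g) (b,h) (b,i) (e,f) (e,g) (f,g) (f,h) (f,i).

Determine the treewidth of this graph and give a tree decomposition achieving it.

Treewidth 2.
One optimal decomposition is:
Bags: B1 = {b, f, g}  B2 = {a, b, f}  B3 = {a, b, d}  B4 = {a, b, c}  B5 = {e, f, g}  B6 = {b, f, h}  B7 = {b, f, i}
Tree: B1–B2, B2–B3, B2–B4, B1–B5, B1–B6, B2–B7

Each bag holds 3 vertices, so the decomposition has width 2, which upper-bounds the treewidth. For the lower bound, the 3 vertices {e, f, g} are pairwise adjacent, and any tree decomposition puts a clique entirely inside one bag — forcing width ≥ 2. Therefore the treewidth is 2.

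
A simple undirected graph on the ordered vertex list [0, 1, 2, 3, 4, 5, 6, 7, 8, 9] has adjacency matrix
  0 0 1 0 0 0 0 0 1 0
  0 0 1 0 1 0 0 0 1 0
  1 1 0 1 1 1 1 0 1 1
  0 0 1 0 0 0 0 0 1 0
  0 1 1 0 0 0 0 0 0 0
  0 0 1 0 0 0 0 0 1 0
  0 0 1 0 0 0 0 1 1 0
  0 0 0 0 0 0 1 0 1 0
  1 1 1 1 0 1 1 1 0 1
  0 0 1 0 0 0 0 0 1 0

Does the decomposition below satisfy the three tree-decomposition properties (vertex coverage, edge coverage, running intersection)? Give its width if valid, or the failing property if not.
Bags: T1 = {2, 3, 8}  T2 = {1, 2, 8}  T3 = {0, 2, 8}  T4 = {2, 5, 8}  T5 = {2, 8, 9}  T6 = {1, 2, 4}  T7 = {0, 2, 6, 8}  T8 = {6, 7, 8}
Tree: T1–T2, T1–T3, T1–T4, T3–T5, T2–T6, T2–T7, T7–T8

A tree decomposition must satisfy three properties: every vertex lies in some bag; for every edge, both endpoints lie together in some bag; and for every vertex, the bags containing it form a connected subtree. Here bags containing vertex 0 are not connected in the tree, so the decomposition is invalid.

No — bags containing vertex 0 are not connected in the tree.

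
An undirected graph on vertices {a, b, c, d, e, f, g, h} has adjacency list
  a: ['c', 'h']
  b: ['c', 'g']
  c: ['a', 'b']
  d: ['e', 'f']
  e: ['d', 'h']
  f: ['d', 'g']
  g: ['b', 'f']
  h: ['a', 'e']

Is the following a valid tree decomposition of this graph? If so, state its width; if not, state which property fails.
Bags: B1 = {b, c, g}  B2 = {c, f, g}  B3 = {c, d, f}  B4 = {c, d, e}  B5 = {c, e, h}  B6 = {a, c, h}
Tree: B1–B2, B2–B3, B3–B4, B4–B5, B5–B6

Yes; width 2.

Vertex coverage: the bags together contain {a, b, c, d, e, f, g, h}, the full vertex set. Edge coverage: each edge of G has both endpoints in at least one bag. Running intersection: for every vertex, the bags containing it form a connected subtree. All three properties hold, so this is a valid tree decomposition of width max|bag| − 1 = 2, and hence tw(G) ≤ 2.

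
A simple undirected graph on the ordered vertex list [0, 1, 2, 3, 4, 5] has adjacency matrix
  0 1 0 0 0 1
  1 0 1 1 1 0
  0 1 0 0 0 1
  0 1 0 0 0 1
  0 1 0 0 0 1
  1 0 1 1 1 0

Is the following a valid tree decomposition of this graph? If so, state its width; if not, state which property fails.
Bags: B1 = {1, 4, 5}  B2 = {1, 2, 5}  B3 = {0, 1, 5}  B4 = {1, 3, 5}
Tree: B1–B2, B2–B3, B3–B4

Yes; width 2.

Checking the three conditions: (i) the bags cover all of {0, 1, 2, 3, 4, 5}; (ii) for each edge, some bag contains both endpoints; (iii) the bags containing any fixed vertex form a subtree. All hold, so the decomposition is valid with width 3 − 1 = 2.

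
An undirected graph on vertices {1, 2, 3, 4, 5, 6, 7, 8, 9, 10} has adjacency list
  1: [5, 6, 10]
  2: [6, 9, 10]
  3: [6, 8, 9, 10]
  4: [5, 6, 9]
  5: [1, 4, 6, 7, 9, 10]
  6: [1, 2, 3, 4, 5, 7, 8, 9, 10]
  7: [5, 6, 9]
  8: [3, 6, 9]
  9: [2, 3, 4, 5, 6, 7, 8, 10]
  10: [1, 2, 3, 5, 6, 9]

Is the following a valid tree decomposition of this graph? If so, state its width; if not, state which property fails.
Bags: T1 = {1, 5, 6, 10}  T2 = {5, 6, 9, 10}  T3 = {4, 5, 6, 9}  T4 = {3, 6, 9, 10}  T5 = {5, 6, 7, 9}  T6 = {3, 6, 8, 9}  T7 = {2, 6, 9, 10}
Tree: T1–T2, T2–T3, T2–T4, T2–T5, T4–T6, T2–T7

Checking the three conditions: (i) the bags cover all of {1, 2, 3, 4, 5, 6, 7, 8, 9, 10}; (ii) for each edge, some bag contains both endpoints; (iii) the bags containing any fixed vertex form a subtree. All hold, so the decomposition is valid with width 4 − 1 = 3.

Yes; width 3.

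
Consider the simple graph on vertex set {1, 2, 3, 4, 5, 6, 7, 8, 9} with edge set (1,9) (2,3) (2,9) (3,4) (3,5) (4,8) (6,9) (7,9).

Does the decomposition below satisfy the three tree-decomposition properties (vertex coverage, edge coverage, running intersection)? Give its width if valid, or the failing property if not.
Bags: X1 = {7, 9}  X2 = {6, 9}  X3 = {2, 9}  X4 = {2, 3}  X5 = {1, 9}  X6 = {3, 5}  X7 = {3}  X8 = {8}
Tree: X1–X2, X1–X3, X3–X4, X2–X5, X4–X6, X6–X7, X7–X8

No — vertex 4 appears in no bag.

A tree decomposition must satisfy three properties: every vertex lies in some bag; for every edge, both endpoints lie together in some bag; and for every vertex, the bags containing it form a connected subtree. Here vertex 4 appears in no bag, so the decomposition is invalid.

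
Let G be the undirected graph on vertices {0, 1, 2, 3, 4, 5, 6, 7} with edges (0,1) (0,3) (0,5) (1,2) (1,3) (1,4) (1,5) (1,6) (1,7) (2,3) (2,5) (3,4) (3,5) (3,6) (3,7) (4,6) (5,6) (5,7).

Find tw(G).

3

A width-3 tree decomposition is:
Bags: B1 = {1, 3, 4, 6}  B2 = {1, 3, 5, 6}  B3 = {0, 1, 3, 5}  B4 = {1, 3, 5, 7}  B5 = {1, 2, 3, 5}
Tree: B1–B2, B2–B3, B2–B4, B3–B5
The largest bag has 4 vertices, giving width 3; this decomposition certifies tw(G) ≤ 3. For the lower bound, the 4 vertices {1, 3, 4, 6} are pairwise adjacent, and any tree decomposition puts a clique entirely inside one bag — forcing width ≥ 3. The upper and lower bounds meet at 3, so that is the treewidth.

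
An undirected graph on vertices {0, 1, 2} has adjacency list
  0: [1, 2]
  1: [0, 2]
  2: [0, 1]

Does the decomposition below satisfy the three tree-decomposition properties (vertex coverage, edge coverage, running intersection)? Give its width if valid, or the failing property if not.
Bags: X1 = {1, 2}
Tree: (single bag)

A tree decomposition must satisfy three properties: every vertex lies in some bag; for every edge, both endpoints lie together in some bag; and for every vertex, the bags containing it form a connected subtree. Here vertex 0 appears in no bag, so the decomposition is invalid.

No — vertex 0 appears in no bag.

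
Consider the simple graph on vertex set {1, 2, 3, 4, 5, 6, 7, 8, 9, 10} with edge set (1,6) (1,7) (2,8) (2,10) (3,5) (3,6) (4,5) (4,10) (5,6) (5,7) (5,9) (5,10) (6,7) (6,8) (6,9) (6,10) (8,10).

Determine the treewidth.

2

A width-2 tree decomposition is:
Bags: B1 = {4, 5, 10}  B2 = {5, 6, 10}  B3 = {5, 6, 7}  B4 = {5, 6, 9}  B5 = {6, 8, 10}  B6 = {2, 8, 10}  B7 = {1, 6, 7}  B8 = {3, 5, 6}
Tree: B1–B2, B2–B3, B3–B4, B2–B5, B5–B6, B3–B7, B2–B8
The largest bag has 3 vertices, giving width 2; this decomposition certifies tw(G) ≤ 2. Conversely, {2, 8, 10} is a clique of size 3, and the vertices of any clique must share a bag in every tree decomposition; so some bag has ≥ 3 vertices and tw(G) ≥ 2. The upper and lower bounds meet at 2, so that is the treewidth.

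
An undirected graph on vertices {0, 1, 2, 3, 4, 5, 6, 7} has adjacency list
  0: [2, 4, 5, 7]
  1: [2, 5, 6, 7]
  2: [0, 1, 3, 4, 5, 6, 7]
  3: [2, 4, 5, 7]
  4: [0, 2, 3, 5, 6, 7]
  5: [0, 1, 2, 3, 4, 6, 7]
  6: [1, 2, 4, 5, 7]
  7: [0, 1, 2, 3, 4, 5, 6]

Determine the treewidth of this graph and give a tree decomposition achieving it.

Each bag holds 5 vertices, so the decomposition has width 4, which upper-bounds the treewidth. For the lower bound, the 5 vertices {1, 2, 5, 6, 7} are pairwise adjacent, and any tree decomposition puts a clique entirely inside one bag — forcing width ≥ 4. The upper and lower bounds meet at 4, so that is the treewidth.

Treewidth 4.
One optimal decomposition is:
Bags: B1 = {2, 4, 5, 6, 7}  B2 = {1, 2, 5, 6, 7}  B3 = {0, 2, 4, 5, 7}  B4 = {2, 3, 4, 5, 7}
Tree: B1–B2, B1–B3, B1–B4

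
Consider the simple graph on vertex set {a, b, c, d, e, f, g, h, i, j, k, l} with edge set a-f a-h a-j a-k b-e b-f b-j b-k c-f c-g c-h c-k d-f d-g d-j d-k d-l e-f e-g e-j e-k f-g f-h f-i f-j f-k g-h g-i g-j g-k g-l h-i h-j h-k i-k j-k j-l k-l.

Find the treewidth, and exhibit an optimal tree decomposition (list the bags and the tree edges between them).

Every bag has size at most 5, so the width is 5 − 1 = 4 and tw(G) ≤ 4. For the lower bound, the 5 vertices {d, f, g, j, k} are pairwise adjacent, and any tree decomposition puts a clique entirely inside one bag — forcing width ≥ 4. The upper and lower bounds meet at 4, so that is the treewidth.

Treewidth 4.
Bags: B1 = {a, f, h, j, k}  B2 = {f, g, h, j, k}  B3 = {e, f, g, j, k}  B4 = {d, f, g, j, k}  B5 = {c, f, g, h, k}  B6 = {b, e, f, j, k}  B7 = {d, g, j, k, l}  B8 = {f, g, h, i, k}
Tree: B1–B2, B2–B3, B2–B4, B2–B5, B3–B6, B4–B7, B2–B8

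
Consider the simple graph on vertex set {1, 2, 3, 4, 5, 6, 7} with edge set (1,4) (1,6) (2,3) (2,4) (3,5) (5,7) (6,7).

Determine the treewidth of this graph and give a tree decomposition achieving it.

Treewidth 2.
Bags: B1 = {5, 6, 7}  B2 = {1, 5, 6}  B3 = {1, 4, 5}  B4 = {2, 4, 5}  B5 = {2, 3, 5}
Tree: B1–B2, B2–B3, B3–B4, B4–B5

Each bag holds 3 vertices, so the decomposition has width 2, which upper-bounds the treewidth. The edges 5–7–6–1–4–2–3–5 form a cycle, so G is not a tree and its treewidth is at least 2. Combining the bounds, tw(G) = 2.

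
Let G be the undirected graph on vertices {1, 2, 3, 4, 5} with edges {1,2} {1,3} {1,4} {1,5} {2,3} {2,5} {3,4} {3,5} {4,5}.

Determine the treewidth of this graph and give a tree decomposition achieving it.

The largest bag has 4 vertices, giving width 3; this decomposition certifies tw(G) ≤ 3. For the lower bound, the 4 vertices {1, 2, 3, 5} are pairwise adjacent, and any tree decomposition puts a clique entirely inside one bag — forcing width ≥ 3. Therefore the treewidth is 3.

Treewidth 3.
One such decomposition:
Bags: B1 = {1, 3, 4, 5}  B2 = {1, 2, 3, 5}
Tree: B1–B2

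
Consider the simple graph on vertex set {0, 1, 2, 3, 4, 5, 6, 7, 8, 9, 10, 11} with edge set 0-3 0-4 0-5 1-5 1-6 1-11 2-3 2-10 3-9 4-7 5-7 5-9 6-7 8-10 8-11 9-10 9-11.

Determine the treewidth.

A width-3 tree decomposition is:
Bags: B1 = {2, 3, 8, 10}  B2 = {3, 8, 9, 10}  B3 = {3, 8, 9, 11}  B4 = {0, 3, 9, 11}  B5 = {0, 5, 9, 11}  B6 = {0, 1, 5, 11}  B7 = {0, 1, 4, 5}  B8 = {1, 4, 5, 7}  B9 = {1, 4, 6, 7}
Tree: B1–B2, B2–B3, B3–B4, B4–B5, B5–B6, B6–B7, B7–B8, B8–B9
Every bag has size at most 4, so the width is 4 − 1 = 3 and tw(G) ≤ 3. For the lower bound: the 4 vertex sets {2,8,10}, {3}, {9}, {0,1,5,11} are disjoint, each induces a connected subgraph, and every pair is joined by at least one edge of G. Contracting each set to a single vertex therefore yields K_{4} as a minor, and since treewidth is minor-monotone, tw(G) ≥ tw(K_{4}) = 3. Combining the bounds, tw(G) = 3.

3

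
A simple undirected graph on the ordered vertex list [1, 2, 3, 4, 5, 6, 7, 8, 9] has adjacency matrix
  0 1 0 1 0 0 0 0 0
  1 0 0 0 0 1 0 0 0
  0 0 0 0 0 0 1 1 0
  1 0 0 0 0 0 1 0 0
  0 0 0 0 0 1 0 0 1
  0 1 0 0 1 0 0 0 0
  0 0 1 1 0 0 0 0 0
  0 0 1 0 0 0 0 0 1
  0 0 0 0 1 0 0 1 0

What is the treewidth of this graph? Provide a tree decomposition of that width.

Treewidth 2.
One such decomposition:
Bags: B1 = {1, 2, 6}  B2 = {1, 5, 6}  B3 = {1, 5, 9}  B4 = {1, 8, 9}  B5 = {1, 3, 8}  B6 = {1, 3, 7}  B7 = {1, 4, 7}
Tree: B1–B2, B2–B3, B3–B4, B4–B5, B5–B6, B6–B7

The largest bag has 3 vertices, giving width 2; this decomposition certifies tw(G) ≤ 2. For the lower bound, G contains the cycle 1–2–6–5–9–8–3–7–4–1, so G is not a forest; only forests have treewidth ≤ 1, hence tw(G) ≥ 2. Therefore the treewidth is 2.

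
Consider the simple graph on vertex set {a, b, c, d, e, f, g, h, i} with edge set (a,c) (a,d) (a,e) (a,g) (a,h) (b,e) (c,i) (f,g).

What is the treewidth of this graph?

1

A width-1 tree decomposition is:
Bags: B1 = {a, e}  B2 = {a, d}  B3 = {a, h}  B4 = {a, g}  B5 = {a, c}  B6 = {f, g}  B7 = {b, e}  B8 = {c, i}
Tree: B1–B2, B2–B3, B3–B4, B1–B5, B4–B6, B1–B7, B5–B8
Every bag has size at most 2, so the width is 2 − 1 = 1 and tw(G) ≤ 1. Since G has at least one edge (e.g. a–e), it is not an edgeless graph, so tw(G) ≥ 1. The upper and lower bounds meet at 1, so that is the treewidth.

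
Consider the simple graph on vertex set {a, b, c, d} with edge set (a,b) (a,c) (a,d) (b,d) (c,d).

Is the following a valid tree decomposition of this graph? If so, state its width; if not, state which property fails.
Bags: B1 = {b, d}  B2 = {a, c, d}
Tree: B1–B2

No — edge (a,b) lies in no bag.

A tree decomposition must satisfy three properties: every vertex lies in some bag; for every edge, both endpoints lie together in some bag; and for every vertex, the bags containing it form a connected subtree. Here edge (a,b) lies in no bag, so the decomposition is invalid.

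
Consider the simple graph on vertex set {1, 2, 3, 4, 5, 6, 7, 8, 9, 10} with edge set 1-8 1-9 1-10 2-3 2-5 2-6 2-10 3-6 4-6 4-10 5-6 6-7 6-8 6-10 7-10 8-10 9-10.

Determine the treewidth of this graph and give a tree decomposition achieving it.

Treewidth 2.
Bags: B1 = {2, 6, 10}  B2 = {6, 7, 10}  B3 = {2, 3, 6}  B4 = {2, 5, 6}  B5 = {6, 8, 10}  B6 = {4, 6, 10}  B7 = {1, 8, 10}  B8 = {1, 9, 10}
Tree: B1–B2, B1–B3, B3–B4, B1–B5, B1–B6, B5–B7, B7–B8

Each bag holds 3 vertices, so the decomposition has width 2, which upper-bounds the treewidth. Conversely, {1, 8, 10} is a clique of size 3, and the vertices of any clique must share a bag in every tree decomposition; so some bag has ≥ 3 vertices and tw(G) ≥ 2. Hence tw(G) = 2 exactly.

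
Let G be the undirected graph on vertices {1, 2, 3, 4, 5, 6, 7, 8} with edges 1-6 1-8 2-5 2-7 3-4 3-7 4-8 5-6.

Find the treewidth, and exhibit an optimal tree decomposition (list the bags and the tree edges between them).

The largest bag has 3 vertices, giving width 2; this decomposition certifies tw(G) ≤ 2. Since 1–6–5–2–7–3–4–8–1 is a cycle in G, G is not acyclic. Forests are exactly the graphs of treewidth ≤ 1, so tw(G) ≥ 2. The upper and lower bounds meet at 2, so that is the treewidth.

Treewidth 2.
One such decomposition:
Bags: B1 = {1, 5, 6}  B2 = {1, 2, 5}  B3 = {1, 2, 7}  B4 = {1, 3, 7}  B5 = {1, 3, 4}  B6 = {1, 4, 8}
Tree: B1–B2, B2–B3, B3–B4, B4–B5, B5–B6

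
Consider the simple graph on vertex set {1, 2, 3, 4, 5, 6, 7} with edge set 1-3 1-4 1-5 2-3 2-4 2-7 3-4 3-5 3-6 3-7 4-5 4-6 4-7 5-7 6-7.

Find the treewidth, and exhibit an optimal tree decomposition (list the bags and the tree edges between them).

Every bag has size at most 4, so the width is 4 − 1 = 3 and tw(G) ≤ 3. For the lower bound, the 4 vertices {1, 3, 4, 5} are pairwise adjacent, and any tree decomposition puts a clique entirely inside one bag — forcing width ≥ 3. Therefore the treewidth is 3.

Treewidth 3.
One such decomposition:
Bags: B1 = {3, 4, 6, 7}  B2 = {3, 4, 5, 7}  B3 = {1, 3, 4, 5}  B4 = {2, 3, 4, 7}
Tree: B1–B2, B2–B3, B2–B4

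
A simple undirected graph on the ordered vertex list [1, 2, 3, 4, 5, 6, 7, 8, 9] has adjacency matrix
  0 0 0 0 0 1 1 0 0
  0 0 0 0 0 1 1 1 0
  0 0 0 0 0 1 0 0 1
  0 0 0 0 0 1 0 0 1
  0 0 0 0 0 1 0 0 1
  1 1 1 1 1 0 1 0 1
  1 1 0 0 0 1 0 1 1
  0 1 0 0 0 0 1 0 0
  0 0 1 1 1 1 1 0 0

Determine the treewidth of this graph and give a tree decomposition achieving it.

Every bag has size at most 3, so the width is 3 − 1 = 2 and tw(G) ≤ 2. Conversely, {2, 7, 8} is a clique of size 3, and the vertices of any clique must share a bag in every tree decomposition; so some bag has ≥ 3 vertices and tw(G) ≥ 2. Hence tw(G) = 2 exactly.

Treewidth 2.
One such decomposition:
Bags: B1 = {4, 6, 9}  B2 = {6, 7, 9}  B3 = {1, 6, 7}  B4 = {2, 6, 7}  B5 = {3, 6, 9}  B6 = {2, 7, 8}  B7 = {5, 6, 9}
Tree: B1–B2, B2–B3, B2–B4, B1–B5, B4–B6, B2–B7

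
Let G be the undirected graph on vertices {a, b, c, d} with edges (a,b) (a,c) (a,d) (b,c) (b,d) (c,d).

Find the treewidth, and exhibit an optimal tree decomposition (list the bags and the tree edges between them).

Treewidth 3.
Bags: B1 = {a, b, c, d}
Tree: (single bag)

With just one bag of size 4, the width is 4 − 1 = 3, so tw(G) ≤ 3. Conversely, {a, b, c, d} is a clique of size 4, and the vertices of any clique must share a bag in every tree decomposition; so some bag has ≥ 4 vertices and tw(G) ≥ 3. Combining the bounds, tw(G) = 3.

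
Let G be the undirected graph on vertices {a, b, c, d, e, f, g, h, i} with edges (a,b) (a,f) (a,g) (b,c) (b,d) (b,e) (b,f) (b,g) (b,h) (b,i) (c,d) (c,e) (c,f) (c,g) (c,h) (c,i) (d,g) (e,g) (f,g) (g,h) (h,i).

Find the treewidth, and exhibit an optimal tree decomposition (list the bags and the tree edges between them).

Treewidth 3.
Bags: B1 = {b, c, h, i}  B2 = {b, c, g, h}  B3 = {b, c, d, g}  B4 = {b, c, f, g}  B5 = {a, b, f, g}  B6 = {b, c, e, g}
Tree: B1–B2, B2–B3, B2–B4, B4–B5, B4–B6

Every bag has size at most 4, so the width is 4 − 1 = 3 and tw(G) ≤ 3. Conversely, {b, c, d, g} is a clique of size 4, and the vertices of any clique must share a bag in every tree decomposition; so some bag has ≥ 4 vertices and tw(G) ≥ 3. The upper and lower bounds meet at 3, so that is the treewidth.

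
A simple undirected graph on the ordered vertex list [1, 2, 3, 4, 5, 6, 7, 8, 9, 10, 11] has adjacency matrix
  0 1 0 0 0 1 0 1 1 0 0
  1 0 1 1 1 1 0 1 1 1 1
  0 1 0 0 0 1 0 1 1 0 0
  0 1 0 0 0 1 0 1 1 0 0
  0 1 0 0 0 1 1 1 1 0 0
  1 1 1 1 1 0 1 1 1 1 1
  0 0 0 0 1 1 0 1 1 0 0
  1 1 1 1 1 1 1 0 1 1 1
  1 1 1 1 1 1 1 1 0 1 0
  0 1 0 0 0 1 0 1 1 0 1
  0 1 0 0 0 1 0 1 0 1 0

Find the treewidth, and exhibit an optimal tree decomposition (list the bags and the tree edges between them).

Each bag holds 5 vertices, so the decomposition has width 4, which upper-bounds the treewidth. Conversely, {1, 2, 6, 8, 9} is a clique of size 5, and the vertices of any clique must share a bag in every tree decomposition; so some bag has ≥ 5 vertices and tw(G) ≥ 4. Combining the bounds, tw(G) = 4.

Treewidth 4.
One such decomposition:
Bags: B1 = {2, 5, 6, 8, 9}  B2 = {2, 4, 6, 8, 9}  B3 = {2, 6, 8, 9, 10}  B4 = {2, 6, 8, 10, 11}  B5 = {2, 3, 6, 8, 9}  B6 = {1, 2, 6, 8, 9}  B7 = {5, 6, 7, 8, 9}
Tree: B1–B2, B2–B3, B3–B4, B1–B5, B3–B6, B1–B7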